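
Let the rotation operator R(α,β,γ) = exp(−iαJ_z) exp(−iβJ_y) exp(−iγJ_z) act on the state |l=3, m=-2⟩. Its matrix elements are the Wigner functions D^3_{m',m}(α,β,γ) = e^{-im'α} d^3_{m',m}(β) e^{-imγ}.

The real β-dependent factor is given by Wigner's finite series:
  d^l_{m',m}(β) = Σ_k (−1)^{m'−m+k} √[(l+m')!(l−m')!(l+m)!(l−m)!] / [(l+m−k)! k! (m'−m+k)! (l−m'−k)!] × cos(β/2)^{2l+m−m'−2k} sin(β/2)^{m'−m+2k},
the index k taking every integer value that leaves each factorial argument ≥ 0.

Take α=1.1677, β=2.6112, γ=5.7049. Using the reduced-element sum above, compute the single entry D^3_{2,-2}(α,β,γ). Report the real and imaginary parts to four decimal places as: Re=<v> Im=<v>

Split into d^3_{2,-2}(β=2.6112) × two z-phases.
Half-angle: c=0.262099, s=0.965041. N=√(120·1·1·120)=120.000000
The bounds max(0,m−m')=0 and min(l+m,l−m')=1 give 2 terms
  k=0: (−1)^4·120.0000/(24)·0.2621^2·0.9650^4 = +0.297909
  k=1: (−1)^5·120.0000/(120)·0.2621^0·0.9650^6 = -0.807746
d^3_{2,-2}(2.6112) = +0.297909 -0.807746 = -0.509837
Phases: e^{-i·(2)·1.1677}=-0.692251-0.721657i, e^{-i·(-2)·5.7049}=+0.402481-0.915428i ⇒ D=+0.478861-0.175003i

Re=0.4789 Im=-0.1750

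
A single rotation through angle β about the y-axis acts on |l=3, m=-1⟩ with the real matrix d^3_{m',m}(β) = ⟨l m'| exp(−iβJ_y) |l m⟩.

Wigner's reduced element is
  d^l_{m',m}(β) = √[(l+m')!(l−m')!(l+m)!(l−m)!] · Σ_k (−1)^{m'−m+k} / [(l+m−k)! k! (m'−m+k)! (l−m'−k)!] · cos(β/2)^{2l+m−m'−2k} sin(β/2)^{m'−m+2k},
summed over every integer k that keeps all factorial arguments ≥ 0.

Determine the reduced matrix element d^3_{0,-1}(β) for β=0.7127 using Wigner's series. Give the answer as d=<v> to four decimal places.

d^3_{0,-1}(β=0.7127) via Wigner's sum:
Half-angle: c=0.937176, s=0.348856. N=√(6·6·2·24)=41.569219
The bounds max(0,m−m')=0 and min(l+m,l−m')=2 give 3 terms
  k=0: (−1)^1·41.5692/(12)·0.9372^5·0.3489^1 = -0.873662
  k=1: (−1)^2·41.5692/(4)·0.9372^3·0.3489^3 = +0.363173
  k=2: (−1)^3·41.5692/(12)·0.9372^1·0.3489^5 = -0.016774
d^3_{0,-1}(0.7127) = -0.873662 +0.363173 -0.016774 = -0.527263

d=-0.5273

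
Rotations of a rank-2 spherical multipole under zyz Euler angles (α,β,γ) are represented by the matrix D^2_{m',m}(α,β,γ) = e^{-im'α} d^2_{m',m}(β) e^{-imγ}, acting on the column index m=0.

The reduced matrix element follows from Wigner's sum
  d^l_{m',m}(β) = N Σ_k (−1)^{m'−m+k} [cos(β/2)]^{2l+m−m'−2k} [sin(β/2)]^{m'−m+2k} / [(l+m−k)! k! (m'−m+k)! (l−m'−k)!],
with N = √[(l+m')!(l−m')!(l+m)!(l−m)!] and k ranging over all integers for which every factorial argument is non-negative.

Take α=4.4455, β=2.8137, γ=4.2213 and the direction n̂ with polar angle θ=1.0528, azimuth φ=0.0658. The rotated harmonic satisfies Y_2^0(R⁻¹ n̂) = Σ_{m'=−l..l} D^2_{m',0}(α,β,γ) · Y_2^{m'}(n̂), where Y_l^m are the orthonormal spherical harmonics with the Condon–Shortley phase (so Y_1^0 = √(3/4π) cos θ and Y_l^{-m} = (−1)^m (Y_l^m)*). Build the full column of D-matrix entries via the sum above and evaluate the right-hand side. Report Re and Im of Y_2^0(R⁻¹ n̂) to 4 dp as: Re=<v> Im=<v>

Need the full column D^2_{m',0} for m'=−2..2 at α=4.4455, β=2.8137, γ=4.2213.
cos(β/2)=0.163213, sin(β/2)=0.986591
d^2_{-2,0}: single k=2 term ⇒ +0.063512;  D = -0.054677+0.032314i
d^2_{-1,0}: k∈[1..2] ⇒ +0.010507 -0.383921 = -0.373414;  D = +0.098481+0.360193i
d^2_{0,0}: k∈[0..2] ⇒ +0.000710 -0.103715 +0.947433 = +0.844427;  D = +0.844427+0.000000i
d^2_{1,0}: k∈[0..1] ⇒ -0.010507 +0.383921 = +0.373414;  D = -0.098481+0.360193i
d^2_{2,0}: single k=0 term ⇒ +0.063512;  D = -0.054677-0.032314i
Y_2^{m'}(θ=1.0528,φ=0.0658) and Σ D·Y over m':
  (-0.0547+0.0323i)·(+0.2891-0.0383i)  (+0.0985+0.3602i)·(+0.3316-0.0219i)  (+0.8444+0.0000i)·(-0.0834+0.0000i)  (-0.0985+0.3602i)·(-0.3316-0.0219i)  (-0.0547-0.0323i)·(+0.2891+0.0383i)
Y_2^0(R⁻¹ n̂) = -0.018523+0.000000i

Re=-0.0185 Im=0.0000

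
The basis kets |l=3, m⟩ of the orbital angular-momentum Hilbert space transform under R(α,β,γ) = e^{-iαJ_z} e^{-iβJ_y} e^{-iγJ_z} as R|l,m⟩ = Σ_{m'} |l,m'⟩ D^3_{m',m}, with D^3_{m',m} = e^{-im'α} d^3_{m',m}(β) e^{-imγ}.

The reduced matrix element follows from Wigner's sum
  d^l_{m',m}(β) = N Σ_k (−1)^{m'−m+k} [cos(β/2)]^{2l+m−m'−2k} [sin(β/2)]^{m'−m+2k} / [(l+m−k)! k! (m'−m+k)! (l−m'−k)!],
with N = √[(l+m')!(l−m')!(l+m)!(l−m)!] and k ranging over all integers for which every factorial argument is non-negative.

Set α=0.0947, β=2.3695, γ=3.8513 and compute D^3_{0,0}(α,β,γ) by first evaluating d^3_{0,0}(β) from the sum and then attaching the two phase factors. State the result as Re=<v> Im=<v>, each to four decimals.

Split into d^3_{0,0}(β=2.3695) × two z-phases.
c=cos(2.3695/2)=0.376529, s=sin(2.3695/2)=0.926405; N=√[6·6·6·6]=36.000000
The bounds max(0,m−m')=0 and min(l+m,l−m')=3 give 4 terms
  k=0: (−1)^0·36.0000/(36)·0.3765^6·0.9264^0 = +0.002850
  k=1: (−1)^1·36.0000/(4)·0.3765^4·0.9264^2 = -0.155252
  k=2: (−1)^2·36.0000/(4)·0.3765^2·0.9264^4 = +0.939814
  k=3: (−1)^3·36.0000/(36)·0.3765^0·0.9264^6 = -0.632128
d^3_{0,0}(2.3695) = +0.002850 -0.155252 +0.939814 -0.632128 = +0.155284
Attach z-rotation phases: D = e^{-i(0)(0.0947)}·(+0.155284)·e^{-i(0)(3.8513)} = +0.155284+0.000000i

Re=0.1553 Im=0.0000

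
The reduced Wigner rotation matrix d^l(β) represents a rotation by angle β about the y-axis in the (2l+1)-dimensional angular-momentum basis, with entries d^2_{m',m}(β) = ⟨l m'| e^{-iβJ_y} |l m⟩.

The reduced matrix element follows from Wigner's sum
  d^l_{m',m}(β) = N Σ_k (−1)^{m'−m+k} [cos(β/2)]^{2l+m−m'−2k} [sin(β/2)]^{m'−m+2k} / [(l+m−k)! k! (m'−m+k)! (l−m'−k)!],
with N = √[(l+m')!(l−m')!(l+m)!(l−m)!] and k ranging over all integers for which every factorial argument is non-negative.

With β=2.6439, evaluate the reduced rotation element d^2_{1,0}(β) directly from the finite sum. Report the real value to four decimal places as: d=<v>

d=0.5138

d^2_{1,0}(β=2.6439) via Wigner's sum:
c=cos(2.6439/2)=0.246286, s=sin(2.6439/2)=0.969197; N=√[6·1·2·2]=4.898979
k: max(0,(0)−(1))=0 … min(2+(0),2−(1))=1
  k=0: (−1)^1·4.8990/(2)·0.2463^3·0.9692^1 = -0.035466
  k=1: (−1)^2·4.8990/(2)·0.2463^1·0.9692^3 = +0.549227
d^2_{1,0}(2.6439) = -0.035466 +0.549227 = +0.513761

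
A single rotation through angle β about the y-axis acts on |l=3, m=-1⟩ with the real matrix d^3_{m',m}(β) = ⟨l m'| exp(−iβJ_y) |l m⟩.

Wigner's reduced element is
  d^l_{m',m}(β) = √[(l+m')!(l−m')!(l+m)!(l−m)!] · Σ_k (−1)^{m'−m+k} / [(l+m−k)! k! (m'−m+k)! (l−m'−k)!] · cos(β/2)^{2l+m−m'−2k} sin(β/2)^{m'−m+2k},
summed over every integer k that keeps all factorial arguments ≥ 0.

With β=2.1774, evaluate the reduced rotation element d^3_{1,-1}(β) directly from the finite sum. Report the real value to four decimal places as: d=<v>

d=-0.3584

d^3_{1,-1}(β=2.1774) via Wigner's sum:
Half-angle: c=0.463638, s=0.886025. N=√(24·2·2·24)=48.000000
k∈{0,1,2} keeps every argument non-negative
  k=0: (−1)^2·48.0000/(8)·0.4636^4·0.8860^2 = +0.217650
  k=1: (−1)^3·48.0000/(6)·0.4636^2·0.8860^4 = -1.059817
  k=2: (−1)^4·48.0000/(48)·0.4636^0·0.8860^6 = +0.483811
d^3_{1,-1}(2.1774) = +0.217650 -1.059817 +0.483811 = -0.358357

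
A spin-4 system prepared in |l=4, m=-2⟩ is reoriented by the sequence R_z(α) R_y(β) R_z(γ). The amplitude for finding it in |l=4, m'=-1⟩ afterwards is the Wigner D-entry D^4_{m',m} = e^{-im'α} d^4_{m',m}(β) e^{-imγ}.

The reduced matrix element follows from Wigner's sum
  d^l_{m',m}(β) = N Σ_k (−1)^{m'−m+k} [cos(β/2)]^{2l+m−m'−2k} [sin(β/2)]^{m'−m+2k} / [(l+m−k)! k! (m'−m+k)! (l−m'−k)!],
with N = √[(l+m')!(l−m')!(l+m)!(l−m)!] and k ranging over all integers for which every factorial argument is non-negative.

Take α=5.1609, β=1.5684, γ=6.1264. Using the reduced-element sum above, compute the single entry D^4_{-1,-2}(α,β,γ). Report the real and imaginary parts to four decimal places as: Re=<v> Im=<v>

Re=0.0242 Im=-0.1785

First d^4_{-1,-2}(β=1.5684), then the phase factors e^{-i(-1)α} and e^{-i(-2)γ}:
Half-angle: c=0.707954, s=0.706259. N=√(6·120·2·720)=1018.233765
k∈{0,1,2} keeps every argument non-negative
  k=0: (−1)^1·1018.2338/(240)·0.7080^7·0.7063^1 = -0.267075
  k=1: (−1)^2·1018.2338/(48)·0.7080^5·0.7063^3 = +1.328991
  k=2: (−1)^3·1018.2338/(72)·0.7080^3·0.7063^5 = -0.881758
d^4_{-1,-2}(1.5684) = -0.267075 +1.328991 -0.881758 = +0.180158
Attach z-rotation phases: D = e^{-i(-1)(5.1609)}·(+0.180158)·e^{-i(-2)(6.1264)} = +0.024237-0.178520i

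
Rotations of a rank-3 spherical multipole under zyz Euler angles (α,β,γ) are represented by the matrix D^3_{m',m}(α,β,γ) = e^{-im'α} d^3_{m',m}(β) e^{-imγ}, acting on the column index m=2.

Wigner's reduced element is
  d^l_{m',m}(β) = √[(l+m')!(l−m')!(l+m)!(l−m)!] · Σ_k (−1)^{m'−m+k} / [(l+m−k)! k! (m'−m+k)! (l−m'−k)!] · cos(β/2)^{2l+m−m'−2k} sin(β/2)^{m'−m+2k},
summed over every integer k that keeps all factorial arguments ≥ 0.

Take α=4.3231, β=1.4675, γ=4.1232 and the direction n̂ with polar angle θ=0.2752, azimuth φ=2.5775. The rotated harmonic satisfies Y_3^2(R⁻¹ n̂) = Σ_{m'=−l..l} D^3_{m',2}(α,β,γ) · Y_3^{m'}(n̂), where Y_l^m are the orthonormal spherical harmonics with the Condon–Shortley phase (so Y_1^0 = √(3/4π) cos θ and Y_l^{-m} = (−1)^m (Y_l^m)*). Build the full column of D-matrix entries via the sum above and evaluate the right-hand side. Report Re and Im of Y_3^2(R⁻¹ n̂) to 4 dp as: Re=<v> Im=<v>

Re=0.0080 Im=-0.0526

Need the full column D^3_{m',2} for m'=−3..3 at α=4.3231, β=1.4675, γ=4.1232.
cos(β/2)=0.742668, sin(β/2)=0.669659
d^3_{-3,2}: single k=5 term ⇒ +0.244985;  D = +0.002575-0.244972i
d^3_{-2,2}: k∈[4..5] ⇒ +0.554595 -0.090183 = +0.464412;  D = +0.427788+0.180765i
d^3_{-1,2}: k∈[3..4] ⇒ +0.777995 -0.316275 = +0.461720;  D = -0.327688+0.325278i
d^3_{0,2}: k∈[2..3] ⇒ +0.747220 -0.607528 = +0.139692;  D = -0.053421-0.129073i
d^3_{1,2}: k∈[1..2] ⇒ +0.478441 -0.777995 = -0.299553;  D = -0.299552+0.000937i
d^3_{2,2}: k∈[0..1] ⇒ +0.167791 -0.682115 = -0.514324;  D = +0.193712-0.476450i
d^3_{3,2}: single k=0 term ⇒ -0.370599;  D = +0.264647+0.259433i
Y_3^{m'}(θ=0.2752,φ=2.5775) and Σ D·Y over m':
  (+0.0026-0.2450i)·(+0.0010-0.0083i)  (+0.4278+0.1808i)·(+0.0311+0.0656i)  (-0.3277+0.3253i)·(-0.2695-0.1705i)  (-0.0534-0.1291i)·(+0.5857+0.0000i)  (-0.2996+0.0009i)·(+0.2695-0.1705i)  (+0.1937-0.4765i)·(+0.0311-0.0656i)  (+0.2646+0.2594i)·(-0.0010-0.0083i)
Y_3^2(R⁻¹ n̂) = +0.007962-0.052629i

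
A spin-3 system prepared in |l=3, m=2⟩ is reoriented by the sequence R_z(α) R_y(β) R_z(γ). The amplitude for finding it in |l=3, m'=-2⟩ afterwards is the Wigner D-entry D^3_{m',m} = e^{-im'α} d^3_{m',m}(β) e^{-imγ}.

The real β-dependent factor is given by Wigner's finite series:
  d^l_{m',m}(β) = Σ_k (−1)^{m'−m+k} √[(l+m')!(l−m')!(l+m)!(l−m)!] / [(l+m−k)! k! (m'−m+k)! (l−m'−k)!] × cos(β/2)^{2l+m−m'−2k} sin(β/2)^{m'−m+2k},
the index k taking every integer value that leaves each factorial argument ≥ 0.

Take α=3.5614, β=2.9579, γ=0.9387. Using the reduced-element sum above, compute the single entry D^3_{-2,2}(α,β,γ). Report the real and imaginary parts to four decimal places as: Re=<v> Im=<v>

Split into d^3_{-2,2}(β=2.9579) × two z-phases.
Half-angle: c=0.091717, s=0.995785. N=√(1·120·120·1)=120.000000
The bounds max(0,m−m')=4 and min(l+m,l−m')=5 give 2 terms
  k=4: (−1)^0·120.0000/(24)·0.0917^2·0.9958^4 = +0.041356
  k=5: (−1)^1·120.0000/(120)·0.0917^0·0.9958^6 = -0.974976
d^3_{-2,2}(2.9579) = +0.041356 -0.974976 = -0.933620
Phases: e^{-i·(-2)·3.5614}=+0.667750+0.744386i, e^{-i·(2)·0.9387}=-0.301822-0.953364i ⇒ D=-0.474399+0.804109i

Re=-0.4744 Im=0.8041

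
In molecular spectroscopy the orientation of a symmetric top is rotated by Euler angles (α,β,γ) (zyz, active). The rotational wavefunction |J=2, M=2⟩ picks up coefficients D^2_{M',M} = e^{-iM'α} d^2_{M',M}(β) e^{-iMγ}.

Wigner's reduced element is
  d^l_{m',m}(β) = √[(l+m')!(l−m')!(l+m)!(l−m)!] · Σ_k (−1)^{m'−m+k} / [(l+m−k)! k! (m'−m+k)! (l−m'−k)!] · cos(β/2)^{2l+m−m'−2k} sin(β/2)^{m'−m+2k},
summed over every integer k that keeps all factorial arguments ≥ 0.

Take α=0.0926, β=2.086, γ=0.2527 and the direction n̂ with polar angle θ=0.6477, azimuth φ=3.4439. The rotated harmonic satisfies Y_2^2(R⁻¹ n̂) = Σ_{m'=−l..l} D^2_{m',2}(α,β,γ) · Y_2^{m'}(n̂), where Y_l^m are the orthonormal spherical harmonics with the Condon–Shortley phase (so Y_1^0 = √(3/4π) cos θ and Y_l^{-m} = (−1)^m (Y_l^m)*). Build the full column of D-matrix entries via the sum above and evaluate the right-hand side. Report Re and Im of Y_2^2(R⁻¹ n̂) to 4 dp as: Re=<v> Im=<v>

Need the full column D^2_{m',2} for m'=−2..2 at α=0.0926, β=2.086, γ=0.2527.
cos(β/2)=0.503631, sin(β/2)=0.863919
d^2_{-2,2}: single k=4 term ⇒ +0.557047;  D = +0.528734-0.175334i
d^2_{-1,2}: single k=3 term ⇒ +0.649473;  D = +0.594918-0.260553i
d^2_{0,2}: single k=2 term ⇒ +0.463710;  D = +0.405737-0.224509i
d^2_{1,2}: single k=1 term ⇒ +0.220719;  D = +0.182416-0.124263i
d^2_{2,2}: single k=0 term ⇒ +0.064335;  D = +0.049594-0.040982i
Y_2^{m'}(θ=0.6477,φ=3.4439) and Σ D·Y over m':
  (+0.5287-0.1753i)·(+0.1157-0.0799i)  (+0.5949-0.2606i)·(-0.3549+0.1107i)  (+0.4057-0.2245i)·(+0.2863+0.0000i)  (+0.1824-0.1243i)·(+0.3549+0.1107i)  (+0.0496-0.0410i)·(+0.1157+0.0799i)
Y_2^2(R⁻¹ n̂) = +0.068552+0.006780i

Re=0.0686 Im=0.0068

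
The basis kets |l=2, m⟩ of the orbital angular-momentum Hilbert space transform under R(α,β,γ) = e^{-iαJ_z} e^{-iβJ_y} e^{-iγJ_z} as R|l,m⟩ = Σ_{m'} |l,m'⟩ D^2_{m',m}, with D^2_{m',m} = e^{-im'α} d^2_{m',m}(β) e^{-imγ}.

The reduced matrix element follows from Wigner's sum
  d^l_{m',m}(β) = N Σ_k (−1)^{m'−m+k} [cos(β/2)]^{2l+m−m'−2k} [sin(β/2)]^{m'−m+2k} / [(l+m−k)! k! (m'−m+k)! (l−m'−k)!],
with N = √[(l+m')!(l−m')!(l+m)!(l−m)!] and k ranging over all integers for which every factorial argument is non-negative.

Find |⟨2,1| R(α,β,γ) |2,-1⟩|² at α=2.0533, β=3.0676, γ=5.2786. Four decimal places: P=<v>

P=0.9864

First d^2_{1,-1}(β=3.0676), then the phase factors e^{-i(1)α} and e^{-i(-1)γ}:
Half-angle: c=0.036988, s=0.999316. N=√(6·1·1·6)=6.000000
k: max(0,(-1)−(1))=0 … min(2+(-1),2−(1))=1
  k=0: (−1)^2·6.0000/(2)·0.0370^2·0.9993^2 = +0.004099
  k=1: (−1)^3·6.0000/(6)·0.0370^0·0.9993^4 = -0.997266
d^2_{1,-1}(3.0676) = +0.004099 -0.997266 = -0.993167
|D^2_{1,-1}|² = |d^2_{1,-1}(β)|² = (-0.993167)² = 0.986381 (the z-rotation phases have unit modulus)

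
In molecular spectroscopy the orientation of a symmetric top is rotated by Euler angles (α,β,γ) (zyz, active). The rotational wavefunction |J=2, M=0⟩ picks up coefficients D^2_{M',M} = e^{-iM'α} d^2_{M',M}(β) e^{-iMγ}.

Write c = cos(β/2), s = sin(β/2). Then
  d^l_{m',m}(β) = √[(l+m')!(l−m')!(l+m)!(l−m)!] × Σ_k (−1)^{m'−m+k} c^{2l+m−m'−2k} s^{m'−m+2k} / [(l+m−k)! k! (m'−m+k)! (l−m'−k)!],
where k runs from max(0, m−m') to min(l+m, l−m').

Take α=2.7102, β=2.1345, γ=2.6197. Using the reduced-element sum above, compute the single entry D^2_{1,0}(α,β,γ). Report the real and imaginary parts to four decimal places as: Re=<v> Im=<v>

Re=-0.5025 Im=-0.2313

First d^2_{1,0}(β=2.1345), then the phase factors e^{-i(1)α} and e^{-i(0)γ}:
c=cos(2.1345/2)=0.482535, s=sin(2.1345/2)=0.875877; N=√[6·1·2·2]=4.898979
k∈{0,1} keeps every argument non-negative
  k=0: (−1)^1·4.8990/(2)·0.4825^3·0.8759^1 = -0.241048
  k=1: (−1)^2·4.8990/(2)·0.4825^1·0.8759^3 = +0.794206
d^2_{1,0}(2.1345) = -0.241048 +0.794206 = +0.553158
Attach z-rotation phases: D = e^{-i(1)(2.7102)}·(+0.553158)·e^{-i(0)(2.6197)} = -0.502480-0.231295i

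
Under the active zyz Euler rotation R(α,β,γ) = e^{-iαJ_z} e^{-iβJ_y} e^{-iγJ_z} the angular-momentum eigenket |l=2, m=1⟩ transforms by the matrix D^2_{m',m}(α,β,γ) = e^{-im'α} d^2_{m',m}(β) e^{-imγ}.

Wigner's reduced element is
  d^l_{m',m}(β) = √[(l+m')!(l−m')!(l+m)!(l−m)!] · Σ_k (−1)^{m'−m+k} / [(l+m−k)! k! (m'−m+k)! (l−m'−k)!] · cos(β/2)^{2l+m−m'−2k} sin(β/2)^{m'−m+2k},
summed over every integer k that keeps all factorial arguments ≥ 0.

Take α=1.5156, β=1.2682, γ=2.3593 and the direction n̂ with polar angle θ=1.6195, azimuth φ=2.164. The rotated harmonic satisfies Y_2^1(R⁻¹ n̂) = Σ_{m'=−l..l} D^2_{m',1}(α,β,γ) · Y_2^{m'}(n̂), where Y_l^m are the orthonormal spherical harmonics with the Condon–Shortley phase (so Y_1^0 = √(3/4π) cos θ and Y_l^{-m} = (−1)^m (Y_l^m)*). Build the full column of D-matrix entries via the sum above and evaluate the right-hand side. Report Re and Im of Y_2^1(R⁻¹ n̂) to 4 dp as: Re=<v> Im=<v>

Need the full column D^2_{m',1} for m'=−2..2 at α=1.5156, β=1.2682, γ=2.3593.
cos(β/2)=0.805605, sin(β/2)=0.592453
d^2_{-2,1}: single k=3 term ⇒ +0.335053;  D = +0.262226+0.208562i
d^2_{-1,1}: k∈[2..3] ⇒ +0.683397 -0.123201 = +0.560196;  D = +0.372364-0.418527i
d^2_{0,1}: k∈[1..2] ⇒ +0.758746 -0.410354 = +0.348391;  D = -0.247114-0.245584i
d^2_{1,1}: k∈[0..1] ⇒ +0.421201 -0.683397 = -0.262196;  D = +0.194803-0.175496i
d^2_{2,1}: single k=0 term ⇒ -0.619513;  D = -0.388635-0.482451i
Y_2^{m'}(θ=1.6195,φ=2.164) and Σ D·Y over m':
  (+0.2622+0.2086i)·(-0.1445+0.3572i)  (+0.3724-0.4185i)·(+0.0210+0.0311i)  (-0.2471-0.2456i)·(-0.3131+0.0000i)  (+0.1948-0.1755i)·(-0.0210+0.0311i)  (-0.3886-0.4825i)·(-0.1445-0.3572i)
Y_2^1(R⁻¹ n̂) = -0.128974+0.361558i

Re=-0.1290 Im=0.3616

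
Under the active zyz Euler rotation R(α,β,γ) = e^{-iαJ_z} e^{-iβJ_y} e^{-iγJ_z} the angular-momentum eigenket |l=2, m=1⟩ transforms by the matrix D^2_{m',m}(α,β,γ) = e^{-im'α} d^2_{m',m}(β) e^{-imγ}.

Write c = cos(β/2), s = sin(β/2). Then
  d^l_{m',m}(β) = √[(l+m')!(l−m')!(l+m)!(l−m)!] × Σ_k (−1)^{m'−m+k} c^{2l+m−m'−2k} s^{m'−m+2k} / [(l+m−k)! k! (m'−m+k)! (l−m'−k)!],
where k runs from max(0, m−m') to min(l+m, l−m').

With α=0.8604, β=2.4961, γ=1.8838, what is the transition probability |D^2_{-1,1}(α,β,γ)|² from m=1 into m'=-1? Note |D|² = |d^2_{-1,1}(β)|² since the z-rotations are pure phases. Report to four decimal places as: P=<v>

D^2_{-1,1}(0.8604,2.4961,1.8838) = e^{-i·-1·0.8604}·d^2_{-1,1}(2.4961)·e^{-i·1·1.8838}. Compute d first:
With c≡cos(β/2)=0.317172 and s≡sin(β/2)=0.948368, N=[1·6·6·1]^{1/2}=6.000000
Admissible k: 2..3 (factorial args all ≥0)
  k=2: (−1)^0·6.0000/(2)·0.3172^2·0.9484^2 = +0.271435
  k=3: (−1)^1·6.0000/(6)·0.3172^0·0.9484^4 = -0.808923
d^2_{-1,1}(2.4961) = +0.271435 -0.808923 = -0.537489
|D^2_{-1,1}|² = |d^2_{-1,1}(β)|² = (-0.537489)² = 0.288894 (the z-rotation phases have unit modulus)

P=0.2889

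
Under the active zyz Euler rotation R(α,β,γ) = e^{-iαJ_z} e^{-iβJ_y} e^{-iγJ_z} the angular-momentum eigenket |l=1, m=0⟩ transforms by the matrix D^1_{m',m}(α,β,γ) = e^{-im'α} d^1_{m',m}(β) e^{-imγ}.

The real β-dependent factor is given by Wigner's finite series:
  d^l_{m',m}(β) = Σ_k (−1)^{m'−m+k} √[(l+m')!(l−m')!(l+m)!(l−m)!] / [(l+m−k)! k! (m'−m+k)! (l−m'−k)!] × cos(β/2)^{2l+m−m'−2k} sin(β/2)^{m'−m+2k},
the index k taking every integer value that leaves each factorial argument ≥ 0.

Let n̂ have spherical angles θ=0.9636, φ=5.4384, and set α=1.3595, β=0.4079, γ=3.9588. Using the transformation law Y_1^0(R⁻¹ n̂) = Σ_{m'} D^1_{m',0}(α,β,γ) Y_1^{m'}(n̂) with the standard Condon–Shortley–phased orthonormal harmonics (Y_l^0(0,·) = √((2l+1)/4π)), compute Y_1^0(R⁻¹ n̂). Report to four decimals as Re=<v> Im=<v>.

Need the full column D^1_{m',0} for m'=−1..1 at α=1.3595, β=0.4079, γ=3.9588.
cos(β/2)=0.979274, sin(β/2)=0.202539
d^1_{-1,0}: single k=1 term ⇒ +0.280497;  D = +0.058828+0.274259i
d^1_{0,0}: k∈[0..1] ⇒ +0.958978 -0.041022 = +0.917956;  D = +0.917956+0.000000i
d^1_{1,0}: single k=0 term ⇒ -0.280497;  D = -0.058828+0.274259i
Y_1^{m'}(θ=0.9636,φ=5.4384) and Σ D·Y over m':
  (+0.0588+0.2743i)·(+0.1884+0.2122i)  (+0.9180+0.0000i)·(+0.2788+0.0000i)  (-0.0588+0.2743i)·(-0.1884+0.2122i)
Y_1^0(R⁻¹ n̂) = +0.161683+0.000000i

Re=0.1617 Im=0.0000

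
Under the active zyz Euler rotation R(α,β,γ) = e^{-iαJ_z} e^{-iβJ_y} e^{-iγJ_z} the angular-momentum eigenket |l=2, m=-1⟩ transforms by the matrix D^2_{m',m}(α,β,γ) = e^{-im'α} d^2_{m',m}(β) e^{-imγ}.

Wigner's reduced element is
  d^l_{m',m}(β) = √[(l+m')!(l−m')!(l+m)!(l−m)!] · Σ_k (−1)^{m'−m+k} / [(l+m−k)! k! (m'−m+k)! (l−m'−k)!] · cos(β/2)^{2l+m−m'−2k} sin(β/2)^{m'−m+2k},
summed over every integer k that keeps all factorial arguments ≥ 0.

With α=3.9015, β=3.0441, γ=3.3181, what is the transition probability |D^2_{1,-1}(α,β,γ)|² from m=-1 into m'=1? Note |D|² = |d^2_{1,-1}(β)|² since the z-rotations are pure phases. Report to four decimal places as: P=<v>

First d^2_{1,-1}(β=3.0441), then the phase factors e^{-i(1)α} and e^{-i(-1)γ}:
c=cos(3.0441/2)=0.048727, s=sin(3.0441/2)=0.998812; N=√[6·1·1·6]=6.000000
Admissible k: 0..1 (factorial args all ≥0)
  k=0: (−1)^2·6.0000/(2)·0.0487^2·0.9988^2 = +0.007106
  k=1: (−1)^3·6.0000/(6)·0.0487^0·0.9988^4 = -0.995257
d^2_{1,-1}(3.0441) = +0.007106 -0.995257 = -0.988151
|D^2_{1,-1}|² = |d^2_{1,-1}(β)|² = (-0.988151)² = 0.976442 (the z-rotation phases have unit modulus)

P=0.9764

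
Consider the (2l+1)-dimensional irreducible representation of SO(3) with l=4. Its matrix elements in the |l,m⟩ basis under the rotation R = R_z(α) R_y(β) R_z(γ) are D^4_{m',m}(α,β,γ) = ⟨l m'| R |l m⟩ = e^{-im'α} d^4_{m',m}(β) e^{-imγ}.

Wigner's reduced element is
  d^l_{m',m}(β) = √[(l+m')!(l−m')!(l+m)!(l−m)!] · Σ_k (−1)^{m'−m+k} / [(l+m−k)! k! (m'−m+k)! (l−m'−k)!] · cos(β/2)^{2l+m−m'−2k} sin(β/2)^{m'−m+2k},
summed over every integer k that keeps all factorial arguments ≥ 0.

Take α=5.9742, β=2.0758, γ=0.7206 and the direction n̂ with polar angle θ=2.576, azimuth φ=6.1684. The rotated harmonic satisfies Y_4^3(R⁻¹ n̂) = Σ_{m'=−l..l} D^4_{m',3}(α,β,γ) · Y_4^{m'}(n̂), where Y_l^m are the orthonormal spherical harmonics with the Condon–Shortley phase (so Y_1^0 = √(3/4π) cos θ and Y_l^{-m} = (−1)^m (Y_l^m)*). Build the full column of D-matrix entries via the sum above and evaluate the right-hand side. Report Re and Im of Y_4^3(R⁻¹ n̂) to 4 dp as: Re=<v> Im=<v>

Re=-0.0053 Im=0.1321

Need the full column D^4_{m',3} for m'=−4..4 at α=5.9742, β=2.0758, γ=0.7206.
cos(β/2)=0.508030, sin(β/2)=0.861339
d^4_{-4,3}: single k=7 term ⇒ +0.505422;  D = -0.488932+0.128052i
d^4_{-3,3}: k∈[6..7] ⇒ +0.737773 -0.302966 = +0.434807;  D = -0.434200-0.022963i
d^4_{-2,3}: k∈[5..6] ⇒ +0.697791 -0.668611 = +0.029180;  D = -0.027291-0.010329i
d^4_{-1,3}: k∈[4..5] ⇒ +0.485036 -0.836556 = -0.351519;  D = +0.275352+0.218511i
d^4_{0,3}: k∈[3..4] ⇒ +0.255879 -0.735536 = -0.479657;  D = +0.267262+0.398298i
d^4_{1,3}: k∈[2..3] ⇒ +0.101241 -0.485036 = -0.383795;  D = +0.106808+0.368634i
d^4_{2,3}: k∈[1..2] ⇒ +0.028149 -0.242748 = -0.214599;  D = -0.005786+0.214521i
d^4_{3,3}: k∈[0..1] ⇒ +0.004437 -0.089286 = -0.084849;  D = -0.027972+0.080105i
d^4_{4,3}: single k=0 term ⇒ -0.021279;  D = -0.012792+0.017005i
Y_4^{m'}(θ=2.576,φ=6.1684) and Σ D·Y over m':
  (-0.4889+0.1281i)·(+0.0327+0.0162i)  (-0.4342-0.0230i)·(-0.1531-0.0549i)  (-0.0273-0.0103i)·(+0.3732+0.0872i)  (+0.2754+0.2185i)·(-0.4231-0.0488i)  (+0.2673+0.3983i)·(-0.0636+0.0000i)  (+0.1068+0.3686i)·(+0.4231-0.0488i)  (-0.0058+0.2145i)·(+0.3732-0.0872i)  (-0.0280+0.0801i)·(+0.1531-0.0549i)  (-0.0128+0.0170i)·(+0.0327-0.0162i)
Y_4^3(R⁻¹ n̂) = -0.005279+0.132082i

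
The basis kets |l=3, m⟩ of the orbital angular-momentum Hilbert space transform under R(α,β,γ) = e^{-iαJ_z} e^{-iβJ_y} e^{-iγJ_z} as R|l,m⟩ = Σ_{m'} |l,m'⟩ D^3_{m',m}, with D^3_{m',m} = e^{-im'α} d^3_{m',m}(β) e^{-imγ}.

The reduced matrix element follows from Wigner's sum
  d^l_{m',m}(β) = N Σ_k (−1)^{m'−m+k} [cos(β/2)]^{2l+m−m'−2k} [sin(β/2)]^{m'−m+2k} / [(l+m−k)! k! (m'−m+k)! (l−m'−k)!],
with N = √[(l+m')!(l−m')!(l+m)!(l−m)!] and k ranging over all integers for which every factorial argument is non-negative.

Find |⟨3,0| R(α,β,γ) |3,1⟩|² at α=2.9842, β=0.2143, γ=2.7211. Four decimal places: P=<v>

First d^3_{0,1}(β=0.2143), then the phase factors e^{-i(0)α} and e^{-i(1)γ}:
Half-angle: c=0.994265, s=0.106945. N=√(6·6·24·2)=41.569219
k: max(0,(1)−(0))=1 … min(3+(1),3−(0))=3
  k=1: (−1)^0·41.5692/(12)·0.9943^5·0.1069^1 = +0.359966
  k=2: (−1)^1·41.5692/(4)·0.9943^3·0.1069^3 = -0.012494
  k=3: (−1)^2·41.5692/(12)·0.9943^1·0.1069^5 = +0.000048
d^3_{0,1}(0.2143) = +0.359966 -0.012494 +0.000048 = +0.347521
|D^3_{0,1}|² = |d^3_{0,1}(β)|² = (+0.347521)² = 0.120771 (the z-rotation phases have unit modulus)

P=0.1208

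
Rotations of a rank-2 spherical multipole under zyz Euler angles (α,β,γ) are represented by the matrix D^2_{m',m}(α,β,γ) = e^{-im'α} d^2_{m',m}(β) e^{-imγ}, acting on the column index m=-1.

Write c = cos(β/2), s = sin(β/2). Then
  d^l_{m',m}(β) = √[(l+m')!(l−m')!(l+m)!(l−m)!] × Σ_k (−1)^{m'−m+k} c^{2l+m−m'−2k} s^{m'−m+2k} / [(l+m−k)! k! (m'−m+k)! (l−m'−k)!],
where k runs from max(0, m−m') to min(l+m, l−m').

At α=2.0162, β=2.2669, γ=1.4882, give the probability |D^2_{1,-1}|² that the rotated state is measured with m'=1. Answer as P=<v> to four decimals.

P=0.0537

First d^2_{1,-1}(β=2.2669), then the phase factors e^{-i(1)α} and e^{-i(-1)γ}:
Half-angle: c=0.423537, s=0.905879. N=√(6·1·1·6)=6.000000
The bounds max(0,m−m')=0 and min(l+m,l−m')=1 give 2 terms
  k=0: (−1)^2·6.0000/(2)·0.4235^2·0.9059^2 = +0.441615
  k=1: (−1)^3·6.0000/(6)·0.4235^0·0.9059^4 = -0.673411
d^2_{1,-1}(2.2669) = +0.441615 -0.673411 = -0.231796
|D^2_{1,-1}|² = |d^2_{1,-1}(β)|² = (-0.231796)² = 0.053729 (the z-rotation phases have unit modulus)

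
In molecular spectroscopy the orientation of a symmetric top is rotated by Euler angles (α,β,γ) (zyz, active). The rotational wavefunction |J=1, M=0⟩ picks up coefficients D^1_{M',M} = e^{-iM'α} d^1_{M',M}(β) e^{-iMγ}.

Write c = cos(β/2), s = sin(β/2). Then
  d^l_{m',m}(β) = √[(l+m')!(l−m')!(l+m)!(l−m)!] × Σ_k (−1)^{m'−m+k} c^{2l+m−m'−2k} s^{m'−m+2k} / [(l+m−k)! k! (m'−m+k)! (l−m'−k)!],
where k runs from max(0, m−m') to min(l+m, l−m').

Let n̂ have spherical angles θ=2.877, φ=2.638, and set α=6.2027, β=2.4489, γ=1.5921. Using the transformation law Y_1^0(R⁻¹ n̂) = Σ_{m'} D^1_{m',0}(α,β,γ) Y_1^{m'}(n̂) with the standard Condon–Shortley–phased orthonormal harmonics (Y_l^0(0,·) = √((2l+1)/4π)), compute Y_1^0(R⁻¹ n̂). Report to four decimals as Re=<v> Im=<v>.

Re=0.2885 Im=0.0000

Need the full column D^1_{m',0} for m'=−1..1 at α=6.2027, β=2.4489, γ=1.5921.
cos(β/2)=0.339463, sin(β/2)=0.940619
d^1_{-1,0}: single k=1 term ⇒ +0.451567;  D = +0.450105-0.036305i
d^1_{0,0}: k∈[0..1] ⇒ +0.115235 -0.884765 = -0.769529;  D = -0.769529+0.000000i
d^1_{1,0}: single k=0 term ⇒ -0.451567;  D = -0.450105-0.036305i
Y_1^{m'}(θ=2.877,φ=2.638) and Σ D·Y over m':
  (+0.4501-0.0363i)·(-0.0791-0.0436i)  (-0.7695+0.0000i)·(-0.4716+0.0000i)  (-0.4501-0.0363i)·(+0.0791-0.0436i)
Y_1^0(R⁻¹ n̂) = +0.288505+0.000000i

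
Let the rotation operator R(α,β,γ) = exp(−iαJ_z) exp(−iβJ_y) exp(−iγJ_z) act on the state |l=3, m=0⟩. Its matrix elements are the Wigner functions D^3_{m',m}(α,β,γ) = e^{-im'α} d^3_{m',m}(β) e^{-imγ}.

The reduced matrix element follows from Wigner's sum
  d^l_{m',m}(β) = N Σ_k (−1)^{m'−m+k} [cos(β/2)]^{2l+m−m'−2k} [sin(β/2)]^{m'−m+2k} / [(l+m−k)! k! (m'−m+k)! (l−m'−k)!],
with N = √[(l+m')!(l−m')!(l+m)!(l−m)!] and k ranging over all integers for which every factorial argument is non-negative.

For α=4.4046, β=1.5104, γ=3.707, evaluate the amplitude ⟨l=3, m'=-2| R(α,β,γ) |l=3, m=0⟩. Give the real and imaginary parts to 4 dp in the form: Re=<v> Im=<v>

D^3_{-2,0}(4.4046,1.5104,3.707) = e^{-i·-2·4.4046}·d^3_{-2,0}(1.5104)·e^{-i·0·3.707}. Compute d first:
With c≡cos(β/2)=0.728134 and s≡sin(β/2)=0.685434, N=[1·120·6·6]^{1/2}=65.726707
k∈{2,3} keeps every argument non-negative
  k=2: (−1)^0·65.7267/(12)·0.7281^4·0.6854^2 = +0.723334
  k=3: (−1)^1·65.7267/(12)·0.7281^2·0.6854^4 = -0.640984
d^3_{-2,0}(1.5104) = +0.723334 -0.640984 = +0.082350
Attach z-rotation phases: D = e^{-i(-2)(4.4046)}·(+0.082350)·e^{-i(0)(3.707)} = -0.067234+0.047551i

Re=-0.0672 Im=0.0476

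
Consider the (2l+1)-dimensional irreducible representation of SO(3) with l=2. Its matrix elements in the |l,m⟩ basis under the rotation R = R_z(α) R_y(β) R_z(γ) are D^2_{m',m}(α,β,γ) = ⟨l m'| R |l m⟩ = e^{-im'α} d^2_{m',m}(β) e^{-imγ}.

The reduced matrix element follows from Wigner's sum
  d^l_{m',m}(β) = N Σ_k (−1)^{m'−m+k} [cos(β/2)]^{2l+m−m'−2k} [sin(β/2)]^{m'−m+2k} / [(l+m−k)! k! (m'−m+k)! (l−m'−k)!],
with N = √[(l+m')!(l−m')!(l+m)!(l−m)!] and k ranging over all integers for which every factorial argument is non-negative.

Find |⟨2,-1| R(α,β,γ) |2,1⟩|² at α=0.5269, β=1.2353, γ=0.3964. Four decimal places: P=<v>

Split into d^2_{-1,1}(β=1.2353) × two z-phases.
c=cos(1.2353/2)=0.815242, s=sin(1.2353/2)=0.579121; N=√[1·6·6·1]=6.000000
k: max(0,(1)−(-1))=2 … min(2+(1),2−(-1))=3
  k=2: (−1)^0·6.0000/(2)·0.8152^2·0.5791^2 = +0.668702
  k=3: (−1)^1·6.0000/(6)·0.8152^0·0.5791^4 = -0.112480
d^2_{-1,1}(1.2353) = +0.668702 -0.112480 = +0.556221
|D^2_{-1,1}|² = |d^2_{-1,1}(β)|² = (+0.556221)² = 0.309382 (the z-rotation phases have unit modulus)

P=0.3094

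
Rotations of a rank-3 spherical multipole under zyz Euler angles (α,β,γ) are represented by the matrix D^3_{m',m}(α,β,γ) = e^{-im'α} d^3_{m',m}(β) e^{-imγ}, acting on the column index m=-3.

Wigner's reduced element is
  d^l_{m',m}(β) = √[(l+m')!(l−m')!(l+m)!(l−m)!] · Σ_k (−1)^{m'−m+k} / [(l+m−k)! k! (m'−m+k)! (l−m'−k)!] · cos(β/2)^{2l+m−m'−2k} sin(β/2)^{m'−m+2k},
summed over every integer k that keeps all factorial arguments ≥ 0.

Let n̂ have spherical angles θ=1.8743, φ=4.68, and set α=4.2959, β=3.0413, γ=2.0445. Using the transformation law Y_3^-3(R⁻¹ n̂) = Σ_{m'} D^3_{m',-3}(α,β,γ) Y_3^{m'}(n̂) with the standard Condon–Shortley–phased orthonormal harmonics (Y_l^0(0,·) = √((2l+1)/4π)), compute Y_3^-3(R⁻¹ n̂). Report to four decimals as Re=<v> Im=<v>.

Need the full column D^3_{m',-3} for m'=−3..3 at α=4.2959, β=3.0413, γ=2.0445.
cos(β/2)=0.050125, sin(β/2)=0.998743
d^3_{-3,-3}: single k=0 term ⇒ +0.000000;  D = +0.000000+0.000000i
d^3_{-2,-3}: single k=0 term ⇒ -0.000001;  D = +0.000000-0.000001i
d^3_{-1,-3}: single k=0 term ⇒ +0.000024;  D = -0.000013-0.000021i
d^3_{0,-3}: single k=0 term ⇒ -0.000561;  D = -0.000555+0.000084i
d^3_{1,-3}: single k=0 term ⇒ +0.009682;  D = -0.002553+0.009340i
d^3_{2,-3}: single k=0 term ⇒ -0.122012;  D = +0.094620+0.077032i
d^3_{3,-3}: single k=0 term ⇒ +0.992481;  D = +0.884408-0.450379i
Y_3^{m'}(θ=1.8743,φ=4.68) and Σ D·Y over m':
  (+0.0000+0.0000i)·(+0.0352-0.3609i)  (+0.0000-0.0000i)·(+0.2776+0.0180i)  (-0.0000-0.0000i)·(+0.0055-0.1706i)  (-0.0006+0.0001i)·(+0.2848+0.0000i)  (-0.0026+0.0093i)·(-0.0055-0.1706i)  (+0.0946+0.0770i)·(+0.2776-0.0180i)  (+0.8844-0.4504i)·(-0.0352-0.3609i)
Y_3^-3(R⁻¹ n̂) = -0.164547-0.283236i

Re=-0.1645 Im=-0.2832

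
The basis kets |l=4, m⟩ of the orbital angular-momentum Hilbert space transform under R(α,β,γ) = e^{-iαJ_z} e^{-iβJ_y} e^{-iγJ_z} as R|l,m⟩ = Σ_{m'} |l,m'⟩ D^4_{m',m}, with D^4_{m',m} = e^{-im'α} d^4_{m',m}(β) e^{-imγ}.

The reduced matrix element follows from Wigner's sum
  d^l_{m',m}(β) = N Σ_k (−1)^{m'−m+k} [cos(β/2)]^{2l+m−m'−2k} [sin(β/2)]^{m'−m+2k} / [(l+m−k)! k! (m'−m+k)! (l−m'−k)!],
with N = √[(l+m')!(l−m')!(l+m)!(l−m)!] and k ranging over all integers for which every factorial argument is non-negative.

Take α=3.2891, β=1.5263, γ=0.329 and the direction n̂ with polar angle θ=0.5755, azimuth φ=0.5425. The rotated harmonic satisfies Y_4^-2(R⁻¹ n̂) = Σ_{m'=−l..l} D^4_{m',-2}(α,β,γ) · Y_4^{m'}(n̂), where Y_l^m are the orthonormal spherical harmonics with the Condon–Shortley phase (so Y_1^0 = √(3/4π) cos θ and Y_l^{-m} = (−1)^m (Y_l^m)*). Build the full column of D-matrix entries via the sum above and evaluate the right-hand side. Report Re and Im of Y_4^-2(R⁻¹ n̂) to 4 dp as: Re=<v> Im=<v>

Need the full column D^4_{m',-2} for m'=−4..4 at α=3.2891, β=1.5263, γ=0.329.
cos(β/2)=0.722662, sin(β/2)=0.691201
d^4_{-4,-2}: single k=2 term ⇒ +0.360081;  D = +0.114215+0.341487i
d^4_{-3,-2}: k∈[1..2] ⇒ +0.266205 -0.730594 = -0.464388;  D = +0.210429+0.413976i
d^4_{-2,-2}: k∈[0..2] ⇒ +0.074385 -0.816588 +0.933794 = +0.191591;  D = +0.110975+0.156178i
d^4_{-1,-2}: k∈[0..2] ⇒ -0.301848 +1.380692 -0.842062 = +0.236782;  D = -0.164030-0.170763i
d^4_{0,-2}: k∈[0..2] ⇒ +0.645569 -1.574888 +0.540280 = -0.389039;  D = -0.307814-0.237911i
d^4_{1,-2}: k∈[0..2] ⇒ -0.920461 +1.263092 -0.231102 = +0.111529;  D = -0.097310-0.054494i
d^4_{2,-2}: k∈[0..2] ⇒ +0.933794 -0.683407 +0.052100 = +0.302487;  D = +0.282777+0.107403i
d^4_{3,-2}: k∈[0..1] ⇒ -0.668366 +0.203813 = -0.464553;  D = +0.453810+0.099328i
d^4_{4,-2}: single k=0 term ⇒ +0.301354;  D = +0.300658+0.020467i
Y_4^{m'}(θ=0.5755,φ=0.5425) and Σ D·Y over m':
  (+0.1142+0.3415i)·(-0.0219-0.0321i)  (+0.2104+0.4140i)·(-0.0096-0.1690i)  (+0.1110+0.1562i)·(+0.1817-0.3441i)  (-0.1640-0.1708i)·(+0.3564-0.2148i)  (-0.3078-0.2379i)·(-0.0823+0.0000i)  (-0.0973-0.0545i)·(-0.3564-0.2148i)  (+0.2828+0.1074i)·(+0.1817+0.3441i)  (+0.4538+0.0993i)·(+0.0096-0.1690i)  (+0.3007+0.0205i)·(-0.0219+0.0321i)
Y_4^-2(R⁻¹ n̂) = +0.131756+0.024042i

Re=0.1318 Im=0.0240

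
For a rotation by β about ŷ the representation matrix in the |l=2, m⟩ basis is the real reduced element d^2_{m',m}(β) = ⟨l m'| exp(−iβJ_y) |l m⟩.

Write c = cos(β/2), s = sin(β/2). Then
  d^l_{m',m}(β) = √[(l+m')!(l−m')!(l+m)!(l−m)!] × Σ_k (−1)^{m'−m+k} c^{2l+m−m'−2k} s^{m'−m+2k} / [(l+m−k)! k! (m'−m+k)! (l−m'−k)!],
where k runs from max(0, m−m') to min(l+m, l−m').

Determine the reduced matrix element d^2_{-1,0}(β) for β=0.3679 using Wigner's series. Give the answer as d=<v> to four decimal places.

d=0.4110

d^2_{-1,0}(β=0.3679) via Wigner's sum:
c=cos(0.3679/2)=0.983129, s=sin(0.3679/2)=0.182914; N=√[1·6·2·2]=4.898979
k: max(0,(0)−(-1))=1 … min(2+(0),2−(-1))=2
  k=1: (−1)^0·4.8990/(2)·0.9831^3·0.1829^1 = +0.425750
  k=2: (−1)^1·4.8990/(2)·0.9831^1·0.1829^3 = -0.014738
d^2_{-1,0}(0.3679) = +0.425750 -0.014738 = +0.411012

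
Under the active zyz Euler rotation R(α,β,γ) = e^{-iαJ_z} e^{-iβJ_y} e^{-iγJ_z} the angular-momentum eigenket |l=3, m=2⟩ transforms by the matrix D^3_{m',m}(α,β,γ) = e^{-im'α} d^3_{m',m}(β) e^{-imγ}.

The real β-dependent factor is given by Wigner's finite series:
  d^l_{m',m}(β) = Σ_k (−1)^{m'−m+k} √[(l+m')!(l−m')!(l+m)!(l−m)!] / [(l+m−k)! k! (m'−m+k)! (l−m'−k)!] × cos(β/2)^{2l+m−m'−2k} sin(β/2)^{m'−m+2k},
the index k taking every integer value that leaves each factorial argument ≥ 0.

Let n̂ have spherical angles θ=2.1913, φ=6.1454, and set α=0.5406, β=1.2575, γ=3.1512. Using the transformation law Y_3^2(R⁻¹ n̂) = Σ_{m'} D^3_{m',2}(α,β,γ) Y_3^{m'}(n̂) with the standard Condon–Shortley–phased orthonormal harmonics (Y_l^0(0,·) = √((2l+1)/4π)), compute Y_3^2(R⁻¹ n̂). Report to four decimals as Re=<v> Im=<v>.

Need the full column D^3_{m',2} for m'=−3..3 at α=0.5406, β=1.2575, γ=3.1512.
cos(β/2)=0.808763, sin(β/2)=0.588134
d^3_{-3,2}: single k=5 term ⇒ +0.139405;  D = -0.004431+0.139335i
d^3_{-2,2}: k∈[4..5] ⇒ +0.391308 -0.041387 = +0.349922;  D = +0.170461+0.305595i
d^3_{-1,2}: k∈[3..4] ⇒ +0.680650 -0.179972 = +0.500678;  D = +0.434153+0.249379i
d^3_{0,2}: k∈[2..3] ⇒ +0.810586 -0.428657 = +0.381930;  D = +0.381859-0.007338i
d^3_{1,2}: k∈[1..2] ⇒ +0.643552 -0.680650 = -0.037098;  D = -0.031435+0.019700i
d^3_{2,2}: k∈[0..1] ⇒ +0.279852 -0.739961 = -0.460109;  D = -0.208533+0.410139i
d^3_{3,2}: single k=0 term ⇒ -0.498493;  D = +0.034975+0.497265i
Y_3^{m'}(θ=2.1913,φ=6.1454) and Σ D·Y over m':
  (-0.0044+0.1393i)·(+0.2058+0.0903i)  (+0.1705+0.3056i)·(-0.3785-0.1070i)  (+0.4342+0.2494i)·(+0.1798+0.0249i)  (+0.3819-0.0073i)·(+0.2842+0.0000i)  (-0.0314+0.0197i)·(-0.1798+0.0249i)  (-0.2085+0.4101i)·(-0.3785+0.1070i)  (+0.0350+0.4973i)·(-0.2058+0.0903i)
Y_3^2(R⁻¹ n̂) = +0.123175-0.333100i

Re=0.1232 Im=-0.3331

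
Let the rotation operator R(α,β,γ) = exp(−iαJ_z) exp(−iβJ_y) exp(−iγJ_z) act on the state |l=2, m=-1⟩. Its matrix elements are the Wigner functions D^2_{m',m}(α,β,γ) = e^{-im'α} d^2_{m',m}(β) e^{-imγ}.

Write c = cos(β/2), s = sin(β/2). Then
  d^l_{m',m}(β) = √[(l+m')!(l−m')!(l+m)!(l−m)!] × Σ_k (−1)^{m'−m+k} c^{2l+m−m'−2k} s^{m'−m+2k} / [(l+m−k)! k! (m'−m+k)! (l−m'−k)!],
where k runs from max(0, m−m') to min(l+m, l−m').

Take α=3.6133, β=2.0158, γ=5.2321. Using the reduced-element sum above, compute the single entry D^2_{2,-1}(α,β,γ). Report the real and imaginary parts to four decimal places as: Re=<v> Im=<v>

Split into d^2_{2,-1}(β=2.0158) × two z-phases.
Half-angle: c=0.533638, s=0.845713. N=√(24·1·1·6)=12.000000
k∈{0} keeps every argument non-negative
  k=0: (−1)^3·12.0000/(6)·0.5336^1·0.8457^3 = -0.645574
d^2_{2,-1}(2.0158) = -0.645574
Attach z-rotation phases: D = e^{-i(2)(3.6133)}·(-0.645574)·e^{-i(-1)(5.2321)} = +0.265421+0.588487i

Re=0.2654 Im=0.5885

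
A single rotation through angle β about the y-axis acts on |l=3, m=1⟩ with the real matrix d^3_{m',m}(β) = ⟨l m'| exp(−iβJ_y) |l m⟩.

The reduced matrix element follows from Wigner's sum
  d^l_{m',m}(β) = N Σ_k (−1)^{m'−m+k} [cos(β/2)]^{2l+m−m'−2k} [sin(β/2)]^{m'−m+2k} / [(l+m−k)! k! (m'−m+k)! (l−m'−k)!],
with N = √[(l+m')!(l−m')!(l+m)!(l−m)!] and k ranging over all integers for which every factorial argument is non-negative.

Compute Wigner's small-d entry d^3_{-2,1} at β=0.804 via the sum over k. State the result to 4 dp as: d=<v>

d^3_{-2,1}(β=0.804) via Wigner's sum:
c=cos(0.804/2)=0.920280, s=sin(0.804/2)=0.391260; N=√[1·120·24·2]=75.894664
k: max(0,(1)−(-2))=3 … min(3+(1),3−(-2))=4
  k=3: (−1)^0·75.8947/(12)·0.9203^3·0.3913^3 = +0.295247
  k=4: (−1)^1·75.8947/(24)·0.9203^1·0.3913^5 = -0.026684
d^3_{-2,1}(0.804) = +0.295247 -0.026684 = +0.268563

d=0.2686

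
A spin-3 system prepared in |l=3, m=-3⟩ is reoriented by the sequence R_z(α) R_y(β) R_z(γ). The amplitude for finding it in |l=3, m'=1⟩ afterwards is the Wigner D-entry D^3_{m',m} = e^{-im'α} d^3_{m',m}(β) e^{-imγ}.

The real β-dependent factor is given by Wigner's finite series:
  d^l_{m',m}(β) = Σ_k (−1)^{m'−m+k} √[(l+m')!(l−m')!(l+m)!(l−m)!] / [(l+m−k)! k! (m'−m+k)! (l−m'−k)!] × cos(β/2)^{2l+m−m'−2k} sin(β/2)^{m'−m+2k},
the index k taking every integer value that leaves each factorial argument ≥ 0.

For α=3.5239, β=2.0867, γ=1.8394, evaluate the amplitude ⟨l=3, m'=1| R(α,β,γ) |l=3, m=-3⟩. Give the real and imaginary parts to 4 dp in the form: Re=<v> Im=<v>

D^3_{1,-3}(3.5239,2.0867,1.8394) = e^{-i·1·3.5239}·d^3_{1,-3}(2.0867)·e^{-i·-3·1.8394}. Compute d first:
With c≡cos(β/2)=0.503328 and s≡sin(β/2)=0.864095, N=[24·2·1·720]^{1/2}=185.903201
k: max(0,(-3)−(1))=0 … min(3+(-3),3−(1))=0
  k=0: (−1)^4·185.9032/(48)·0.5033^2·0.8641^4 = +0.547009
d^3_{1,-3}(2.0867) = +0.547009
Phases: e^{-i·(1)·3.5239}=-0.927806+0.373062i, e^{-i·(-3)·1.8394}=+0.721393-0.692526i ⇒ D=-0.224797+0.498684i

Re=-0.2248 Im=0.4987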